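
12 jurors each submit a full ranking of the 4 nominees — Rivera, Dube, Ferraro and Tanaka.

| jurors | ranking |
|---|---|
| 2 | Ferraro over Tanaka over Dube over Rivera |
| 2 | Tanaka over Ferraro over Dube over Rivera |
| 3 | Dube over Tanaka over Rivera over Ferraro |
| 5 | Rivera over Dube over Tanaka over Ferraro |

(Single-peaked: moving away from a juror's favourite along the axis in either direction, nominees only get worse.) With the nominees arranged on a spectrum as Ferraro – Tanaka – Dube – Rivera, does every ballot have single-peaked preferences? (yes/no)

yes

Axis positions: Ferraro=1, Tanaka=2, Dube=3, Rivera=4.
Type 1 (peak Ferraro at position 1): ranking walks positions 1-2-3-4, expanding outward from the peak — single-peaked.
Type 2 (peak Tanaka at position 2): ranking walks positions 2-1-3-4, expanding outward from the peak — single-peaked.
Type 3 (peak Dube at position 3): ranking walks positions 3-2-4-1, expanding outward from the peak — single-peaked.
Type 4 (peak Rivera at position 4): ranking walks positions 4-3-2-1, expanding outward from the peak — single-peaked.
Every ranking is single-peaked on this axis.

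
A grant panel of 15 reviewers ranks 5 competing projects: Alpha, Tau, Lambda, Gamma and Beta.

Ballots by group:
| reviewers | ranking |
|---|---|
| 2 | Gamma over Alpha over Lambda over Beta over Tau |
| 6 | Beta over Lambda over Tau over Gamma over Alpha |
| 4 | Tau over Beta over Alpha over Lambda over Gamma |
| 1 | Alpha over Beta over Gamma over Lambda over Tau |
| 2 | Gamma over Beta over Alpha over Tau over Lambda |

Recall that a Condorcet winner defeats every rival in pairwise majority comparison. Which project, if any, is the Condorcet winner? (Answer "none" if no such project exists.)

Beta

Head-to-head results (15 reviewers):
Alpha–Tau: Tau 10–5.
Alpha vs Lambda: 2+4+1+2 = 9 for Alpha, 6 for Lambda — Alpha by 9–6.
Alpha vs Gamma: 4+1 = 5 for Alpha, 10 for Gamma — Gamma by 10–5.
Alpha vs Beta: 3 to 12, Beta.
Tau vs Lambda: Lambda, 9–6.
Tau–Gamma: Tau 10–5.
Tau vs Beta: Tau is ranked higher on 4 ballots, Beta on 11. Beta wins 11–4.
Lambda vs Gamma: Lambda wins 10–5.
Lambda vs Beta: Beta, 13–2.
Gamma vs Beta: Beta wins 11–4.
Beta wins every pairwise contest, so Beta is the Condorcet winner.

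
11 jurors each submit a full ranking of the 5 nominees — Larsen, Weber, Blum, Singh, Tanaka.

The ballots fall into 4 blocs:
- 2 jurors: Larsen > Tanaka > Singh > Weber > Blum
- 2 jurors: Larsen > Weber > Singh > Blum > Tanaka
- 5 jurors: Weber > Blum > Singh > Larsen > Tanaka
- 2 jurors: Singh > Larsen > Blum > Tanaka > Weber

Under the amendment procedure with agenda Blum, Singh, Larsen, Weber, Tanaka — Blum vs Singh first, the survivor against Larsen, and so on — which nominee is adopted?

Weber

Round 1: Blum vs Singh — 5–6, Singh advances.
Round 2: Singh vs Larsen — 7–4, Singh advances.
Round 3: Singh vs Weber — 4–7, Weber advances.
Round 4: Weber vs Tanaka — 7–4, Weber advances.
Weber survives the agenda.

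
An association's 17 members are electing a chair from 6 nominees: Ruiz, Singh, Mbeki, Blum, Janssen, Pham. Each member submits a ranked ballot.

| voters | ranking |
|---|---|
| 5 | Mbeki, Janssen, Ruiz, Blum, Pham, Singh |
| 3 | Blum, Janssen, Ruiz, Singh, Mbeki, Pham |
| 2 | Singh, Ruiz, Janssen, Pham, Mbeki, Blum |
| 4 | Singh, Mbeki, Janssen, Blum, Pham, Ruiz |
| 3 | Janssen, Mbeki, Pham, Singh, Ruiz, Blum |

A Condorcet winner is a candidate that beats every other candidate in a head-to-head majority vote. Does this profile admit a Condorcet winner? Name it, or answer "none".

none

Check each pair by majority over 17 ballots:
Ruiz vs Singh: Singh, 9–8.
Ruiz–Mbeki: Mbeki 12–5.
Ruiz vs Blum: Ruiz, 10–7.
Ruiz–Janssen: Janssen 15–2.
Ruiz–Pham: Ruiz 10–7.
Singh vs Mbeki: Singh, 9–8.
Singh vs Blum: Singh, 9–8.
Singh vs Janssen: Janssen wins 11–6.
Singh vs Pham: Singh, 9–8.
Mbeki vs Blum: Mbeki, 14–3.
Mbeki vs Janssen: Mbeki wins 9–8.
Mbeki vs Pham: Mbeki, 15–2.
Blum–Janssen: Janssen 14–3.
Blum vs Pham: Blum wins 12–5.
Janssen vs Pham: Janssen, 17–0.
Every candidate loses at least once (Ruiz loses to Singh; Singh loses to Janssen; Mbeki loses to Singh; Blum loses to Ruiz; Janssen loses to Mbeki; Pham loses to Ruiz). The majority relation contains the cycle Singh → Mbeki → Janssen → Singh, so there is no Condorcet winner.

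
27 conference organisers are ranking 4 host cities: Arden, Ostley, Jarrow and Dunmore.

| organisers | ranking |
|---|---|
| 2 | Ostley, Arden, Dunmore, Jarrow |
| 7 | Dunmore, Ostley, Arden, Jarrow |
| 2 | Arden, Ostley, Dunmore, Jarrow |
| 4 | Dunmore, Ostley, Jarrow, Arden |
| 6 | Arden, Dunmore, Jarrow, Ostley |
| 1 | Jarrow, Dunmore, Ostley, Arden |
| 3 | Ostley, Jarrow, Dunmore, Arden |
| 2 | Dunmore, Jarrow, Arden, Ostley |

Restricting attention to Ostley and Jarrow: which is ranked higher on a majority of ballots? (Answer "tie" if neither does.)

Ostley

Ballots ranking Ostley above Jarrow: 2 + 7 + 2 + 4 + 3 = 18.
Ballots ranking Jarrow above Ostley: 27 − 18 = 9.
Ostley wins the head-to-head 18–9.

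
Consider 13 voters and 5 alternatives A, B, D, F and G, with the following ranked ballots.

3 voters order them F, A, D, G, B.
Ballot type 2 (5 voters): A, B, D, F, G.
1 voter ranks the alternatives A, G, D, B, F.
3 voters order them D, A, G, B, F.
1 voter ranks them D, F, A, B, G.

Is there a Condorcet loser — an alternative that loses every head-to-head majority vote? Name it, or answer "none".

none

Head-to-head results (13 voters):
A vs B: 3+5+1+3+1 = 13 for A, 0 for B — A by 13–0.
A vs D: A preferred on 3+5+1 = 9 ballots; A wins 9–4.
A vs F: A preferred on 5+1+3 = 9 ballots; A wins 9–4.
A vs G: A, 13–0.
B–D: D 8–5.
B vs F: 9 to 4, B.
B vs G: G wins 7–6.
D–F: D 10–3.
D–G: D 12–1.
F vs G: F, 9–4.
No alternative is winless: A beats B; B beats F; D beats B; F beats G; G beats B. There is no Condorcet loser.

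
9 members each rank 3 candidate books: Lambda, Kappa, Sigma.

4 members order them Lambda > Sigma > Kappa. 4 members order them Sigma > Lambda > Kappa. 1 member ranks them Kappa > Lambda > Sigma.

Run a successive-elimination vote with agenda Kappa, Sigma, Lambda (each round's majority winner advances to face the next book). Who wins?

Lambda

Round 1: Kappa vs Sigma — 1–8, Sigma advances.
Round 2: Sigma vs Lambda — 4–5, Lambda advances.
The agenda winner is Lambda.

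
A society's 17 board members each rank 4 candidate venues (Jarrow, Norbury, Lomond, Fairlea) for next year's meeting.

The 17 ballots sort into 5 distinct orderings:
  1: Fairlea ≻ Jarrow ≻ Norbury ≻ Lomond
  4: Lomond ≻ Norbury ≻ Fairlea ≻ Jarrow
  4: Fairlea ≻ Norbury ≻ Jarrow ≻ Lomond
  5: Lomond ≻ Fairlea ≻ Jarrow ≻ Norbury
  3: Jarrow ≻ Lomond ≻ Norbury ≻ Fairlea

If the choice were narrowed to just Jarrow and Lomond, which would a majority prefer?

Lomond

Ballots ranking Jarrow above Lomond: 1 + 4 + 3 = 8.
Ballots ranking Lomond above Jarrow: 17 − 8 = 9.
Lomond wins the head-to-head 9–8.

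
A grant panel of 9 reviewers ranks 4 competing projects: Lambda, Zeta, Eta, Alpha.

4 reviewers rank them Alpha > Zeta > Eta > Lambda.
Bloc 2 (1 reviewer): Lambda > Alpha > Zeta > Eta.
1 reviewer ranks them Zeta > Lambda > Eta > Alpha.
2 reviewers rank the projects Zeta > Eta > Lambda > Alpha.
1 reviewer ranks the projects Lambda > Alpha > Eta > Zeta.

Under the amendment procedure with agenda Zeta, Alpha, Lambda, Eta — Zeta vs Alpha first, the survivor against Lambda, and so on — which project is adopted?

Eta

Round 1: Zeta vs Alpha — 3–6, Alpha advances.
Round 2: Alpha vs Lambda — 4–5, Lambda advances.
Round 3: Lambda vs Eta — 3–6, Eta advances.
Eta survives the agenda.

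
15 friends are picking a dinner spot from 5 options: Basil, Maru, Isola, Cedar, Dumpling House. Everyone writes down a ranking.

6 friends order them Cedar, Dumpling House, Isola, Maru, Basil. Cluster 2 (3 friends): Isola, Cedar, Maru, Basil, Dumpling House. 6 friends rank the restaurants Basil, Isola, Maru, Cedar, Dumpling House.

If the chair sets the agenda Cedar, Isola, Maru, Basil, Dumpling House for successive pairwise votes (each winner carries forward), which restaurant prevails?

Round 1: Cedar vs Isola — 6–9, Isola advances.
Round 2: Isola vs Maru — 15–0, Isola advances.
Round 3: Isola vs Basil — 9–6, Isola advances.
Round 4: Isola vs Dumpling House — 9–6, Isola advances.
The agenda winner is Isola.

Isola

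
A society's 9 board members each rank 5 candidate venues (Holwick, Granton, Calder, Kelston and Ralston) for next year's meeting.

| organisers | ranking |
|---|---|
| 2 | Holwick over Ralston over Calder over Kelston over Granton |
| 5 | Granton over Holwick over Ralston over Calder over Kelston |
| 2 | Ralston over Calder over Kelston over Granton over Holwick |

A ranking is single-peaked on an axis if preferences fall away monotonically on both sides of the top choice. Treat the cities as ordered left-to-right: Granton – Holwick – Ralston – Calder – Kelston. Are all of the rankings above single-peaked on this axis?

no

Axis positions: Granton=1, Holwick=2, Ralston=3, Calder=4, Kelston=5.
Faction 1 (peak Holwick at position 2): ranking walks positions 2-3-4-5-1, expanding outward from the peak — single-peaked.
Faction 2 (peak Granton at position 1): ranking walks positions 1-2-3-4-5, expanding outward from the peak — single-peaked.
Faction 3: ranking walks positions 3-4-5-1-2; Granton is ranked above Holwick even though Holwick lies between Granton and the peak Ralston on the axis — preferences dip and rise again. Not single-peaked.
Faction 3 violates single-peakedness, so the profile is not single-peaked on this axis.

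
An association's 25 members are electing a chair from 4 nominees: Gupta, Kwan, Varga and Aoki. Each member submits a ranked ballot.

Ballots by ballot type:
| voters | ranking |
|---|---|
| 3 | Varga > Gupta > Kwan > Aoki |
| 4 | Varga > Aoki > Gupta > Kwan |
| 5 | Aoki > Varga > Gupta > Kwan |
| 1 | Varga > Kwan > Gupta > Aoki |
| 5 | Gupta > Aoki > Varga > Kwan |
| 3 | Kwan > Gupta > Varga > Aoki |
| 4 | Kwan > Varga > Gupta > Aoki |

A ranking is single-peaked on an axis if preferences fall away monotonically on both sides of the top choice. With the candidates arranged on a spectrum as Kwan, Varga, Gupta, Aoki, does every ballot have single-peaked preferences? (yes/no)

Axis positions: Kwan=1, Varga=2, Gupta=3, Aoki=4.
Ballot type 1 (peak Varga at position 2): ranking walks positions 2-3-1-4, expanding outward from the peak — single-peaked.
Ballot type 2: ranking walks positions 2-4-3-1; Aoki is ranked above Gupta even though Gupta lies between Aoki and the peak Varga on the axis — preferences dip and rise again. Not single-peaked.
Ballot type 3: ranking walks positions 4-2-3-1; Varga is ranked above Gupta even though Gupta lies between Varga and the peak Aoki on the axis — preferences dip and rise again. Not single-peaked.
Ballot type 4 (peak Varga at position 2): ranking walks positions 2-1-3-4, expanding outward from the peak — single-peaked.
Ballot type 5 (peak Gupta at position 3): ranking walks positions 3-4-2-1, expanding outward from the peak — single-peaked.
Ballot type 6: ranking walks positions 1-3-2-4; Gupta is ranked above Varga even though Varga lies between Gupta and the peak Kwan on the axis — preferences dip and rise again. Not single-peaked.
Ballot type 7 (peak Kwan at position 1): ranking walks positions 1-2-3-4, expanding outward from the peak — single-peaked.
Ballot type 2 violates single-peakedness, so the profile is not single-peaked on this axis.

no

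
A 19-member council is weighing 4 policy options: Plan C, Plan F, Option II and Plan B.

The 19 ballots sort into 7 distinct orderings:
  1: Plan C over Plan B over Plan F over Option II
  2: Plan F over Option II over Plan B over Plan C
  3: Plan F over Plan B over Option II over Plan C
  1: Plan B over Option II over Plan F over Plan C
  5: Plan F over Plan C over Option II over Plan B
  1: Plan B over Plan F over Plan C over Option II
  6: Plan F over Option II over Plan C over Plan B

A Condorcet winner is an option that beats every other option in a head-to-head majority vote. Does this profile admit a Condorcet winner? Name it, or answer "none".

Plan F

Pairwise majorities:
Plan C vs Plan F: Plan C preferred on 1 ballot; Plan F wins 18–1.
Plan C vs Option II: 7 to 12, Option II.
Plan C vs Plan B: 12 to 7, Plan C.
Plan F vs Option II: 1+2+3+5+1+6 = 18 for Plan F, 1 for Option II — Plan F by 18–1.
Plan F vs Plan B: Plan F is ranked higher on 2+3+5+6 = 16 ballots, Plan B on 3. Plan F wins 16–3.
Option II vs Plan B: Option II is ranked higher on 2+5+6 = 13 ballots, Plan B on 6. Option II wins 13–6.
Plan F defeats every rival head-to-head and is the Condorcet winner.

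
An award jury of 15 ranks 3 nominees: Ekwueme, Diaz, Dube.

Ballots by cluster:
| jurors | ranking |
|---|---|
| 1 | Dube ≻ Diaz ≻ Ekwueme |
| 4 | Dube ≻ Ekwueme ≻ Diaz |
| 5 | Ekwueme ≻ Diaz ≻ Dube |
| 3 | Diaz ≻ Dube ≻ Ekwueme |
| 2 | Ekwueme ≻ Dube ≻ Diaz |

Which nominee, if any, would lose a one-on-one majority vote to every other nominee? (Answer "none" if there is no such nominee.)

Head-to-head results (15 jurors):
Ekwueme–Diaz: Ekwueme 11–4.
Ekwueme vs Dube: 5+2 = 7 for Ekwueme, 8 for Dube — Dube by 8–7.
Diaz vs Dube: Diaz wins 8–7.
Every nominee wins at least one matchup (Ekwueme beats Diaz; Diaz beats Dube; Dube beats Ekwueme), so there is no Condorcet loser.

none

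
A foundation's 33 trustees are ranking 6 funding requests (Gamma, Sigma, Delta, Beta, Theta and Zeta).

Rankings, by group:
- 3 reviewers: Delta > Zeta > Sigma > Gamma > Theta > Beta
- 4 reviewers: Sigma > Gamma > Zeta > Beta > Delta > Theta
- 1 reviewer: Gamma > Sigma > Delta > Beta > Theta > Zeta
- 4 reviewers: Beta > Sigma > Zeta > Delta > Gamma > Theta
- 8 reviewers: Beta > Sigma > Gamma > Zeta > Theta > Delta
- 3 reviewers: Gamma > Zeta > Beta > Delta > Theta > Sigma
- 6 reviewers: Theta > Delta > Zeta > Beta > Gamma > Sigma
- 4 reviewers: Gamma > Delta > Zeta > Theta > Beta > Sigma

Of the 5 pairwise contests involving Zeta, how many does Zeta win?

Zeta against each rival (33 reviewers):
Zeta vs Gamma: Gamma, 20–13.
Zeta–Sigma: Sigma 17–16.
Zeta–Delta: Zeta 19–14.
Zeta vs Beta: Zeta preferred on 3+4+3+6+4 = 20 ballots; Zeta wins 20–13.
Zeta vs Theta: Zeta wins 26–7.
Zeta beats Delta, Beta, Theta; loses to Gamma, Sigma — 3 pairwise wins.

3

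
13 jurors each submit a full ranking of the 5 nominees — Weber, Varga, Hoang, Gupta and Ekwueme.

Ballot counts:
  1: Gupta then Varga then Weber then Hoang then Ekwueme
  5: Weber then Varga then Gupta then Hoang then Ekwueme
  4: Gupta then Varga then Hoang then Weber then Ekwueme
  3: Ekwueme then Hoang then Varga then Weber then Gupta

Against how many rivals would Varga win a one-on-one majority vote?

4

Varga against each rival (13 jurors):
Varga vs Weber: 1+4+3 = 8 for Varga, 5 for Weber — Varga by 8–5.
Varga vs Hoang: 1+5+4 = 10 for Varga, 3 for Hoang — Varga by 10–3.
Varga vs Gupta: Varga wins 8–5.
Varga vs Ekwueme: Varga, 10–3.
Varga beats Weber, Hoang, Gupta, Ekwueme — 4 pairwise wins.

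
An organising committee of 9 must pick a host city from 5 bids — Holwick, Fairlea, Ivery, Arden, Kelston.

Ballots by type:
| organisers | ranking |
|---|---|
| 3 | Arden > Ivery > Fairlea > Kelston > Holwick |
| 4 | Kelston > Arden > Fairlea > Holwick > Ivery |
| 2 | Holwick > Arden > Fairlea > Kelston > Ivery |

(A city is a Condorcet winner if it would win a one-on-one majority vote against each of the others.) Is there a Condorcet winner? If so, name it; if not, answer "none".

Arden

Check each pair by majority over 9 ballots:
Holwick vs Fairlea: Holwick is ranked higher on 2 ballots, Fairlea on 7. Fairlea wins 7–2.
Holwick vs Ivery: Holwick preferred on 4+2 = 6 ballots; Holwick wins 6–3.
Holwick vs Arden: 2 to 7, Arden.
Holwick vs Kelston: Holwick preferred on 2 ballots; Kelston wins 7–2.
Fairlea vs Ivery: Fairlea is ranked higher on 4+2 = 6 ballots, Ivery on 3. Fairlea wins 6–3.
Fairlea vs Arden: 0 for Fairlea, 9 for Arden — Arden by 9–0.
Fairlea vs Kelston: 5 to 4, Fairlea.
Ivery vs Arden: Ivery is ranked higher on 0 ballots, Arden on 9. Arden wins 9–0.
Ivery vs Kelston: 3 to 6, Kelston.
Arden vs Kelston: Arden preferred on 3+2 = 5 ballots; Arden wins 5–4.
Arden beats each of Holwick, Fairlea, Ivery, Kelston — Arden is the Condorcet winner.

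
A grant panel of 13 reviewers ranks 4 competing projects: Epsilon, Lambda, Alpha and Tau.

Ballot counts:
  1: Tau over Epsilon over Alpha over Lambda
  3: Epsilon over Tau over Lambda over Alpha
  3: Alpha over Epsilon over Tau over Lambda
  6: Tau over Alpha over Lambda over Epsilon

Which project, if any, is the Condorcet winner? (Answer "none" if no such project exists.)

Pairwise majorities:
Epsilon vs Lambda: Epsilon, 7–6.
Epsilon vs Alpha: Alpha wins 9–4.
Epsilon vs Tau: Tau wins 7–6.
Lambda–Alpha: Alpha 10–3.
Lambda vs Tau: Tau, 13–0.
Alpha vs Tau: Tau wins 10–3.
Tau beats each of Epsilon, Lambda, Alpha — Tau is the Condorcet winner.

Tau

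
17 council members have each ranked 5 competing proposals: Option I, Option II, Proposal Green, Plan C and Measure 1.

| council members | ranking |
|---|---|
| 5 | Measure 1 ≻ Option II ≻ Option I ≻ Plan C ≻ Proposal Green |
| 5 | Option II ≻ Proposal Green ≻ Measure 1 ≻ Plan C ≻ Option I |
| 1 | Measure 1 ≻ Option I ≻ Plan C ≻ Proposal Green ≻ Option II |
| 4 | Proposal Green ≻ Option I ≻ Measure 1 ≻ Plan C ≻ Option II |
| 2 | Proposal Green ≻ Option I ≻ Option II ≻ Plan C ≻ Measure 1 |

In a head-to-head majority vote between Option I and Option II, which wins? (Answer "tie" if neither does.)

Ballots ranking Option I above Option II: 1 + 4 + 2 = 7.
Ballots ranking Option II above Option I: 17 − 7 = 10.
Option II wins the head-to-head 10–7.

Option II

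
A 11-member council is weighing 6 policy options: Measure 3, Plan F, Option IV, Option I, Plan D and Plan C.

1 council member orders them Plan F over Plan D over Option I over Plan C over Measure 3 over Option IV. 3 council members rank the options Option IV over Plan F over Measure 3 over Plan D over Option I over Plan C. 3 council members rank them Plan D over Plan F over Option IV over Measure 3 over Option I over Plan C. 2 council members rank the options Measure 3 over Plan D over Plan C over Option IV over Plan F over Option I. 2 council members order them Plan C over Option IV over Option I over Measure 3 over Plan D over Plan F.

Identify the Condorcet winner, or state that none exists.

Head-to-head results (11 council members):
Measure 3 vs Plan F: Measure 3 preferred on 2+2 = 4 ballots; Plan F wins 7–4.
Measure 3 vs Option IV: 3 to 8, Option IV.
Measure 3 vs Option I: 3+3+2 = 8 for Measure 3, 3 for Option I — Measure 3 by 8–3.
Measure 3 vs Plan D: Measure 3 preferred on 3+2+2 = 7 ballots; Measure 3 wins 7–4.
Measure 3 vs Plan C: 8 to 3, Measure 3.
Plan F vs Option IV: Plan F preferred on 1+3 = 4 ballots; Option IV wins 7–4.
Plan F vs Option I: Plan F preferred on 1+3+3+2 = 9 ballots; Plan F wins 9–2.
Plan F vs Plan D: 4 to 7, Plan D.
Plan F vs Plan C: 7 to 4, Plan F.
Option IV vs Option I: Option IV is ranked higher on 3+3+2+2 = 10 ballots, Option I on 1. Option IV wins 10–1.
Option IV vs Plan D: Option IV is ranked higher on 3+2 = 5 ballots, Plan D on 6. Plan D wins 6–5.
Option IV vs Plan C: 3+3 = 6 for Option IV, 5 for Plan C — Option IV by 6–5.
Option I vs Plan D: 2 for Option I, 9 for Plan D — Plan D by 9–2.
Option I vs Plan C: Option I preferred on 1+3+3 = 7 ballots; Option I wins 7–4.
Plan D vs Plan C: 9 to 2, Plan D.
Every option loses at least once (Measure 3 loses to Plan F; Plan F loses to Option IV; Option IV loses to Plan D; Option I loses to Measure 3; Plan D loses to Measure 3; Plan C loses to Measure 3). The majority relation contains the cycle Measure 3 > Plan D > Plan F > Measure 3, so there is no Condorcet winner.

none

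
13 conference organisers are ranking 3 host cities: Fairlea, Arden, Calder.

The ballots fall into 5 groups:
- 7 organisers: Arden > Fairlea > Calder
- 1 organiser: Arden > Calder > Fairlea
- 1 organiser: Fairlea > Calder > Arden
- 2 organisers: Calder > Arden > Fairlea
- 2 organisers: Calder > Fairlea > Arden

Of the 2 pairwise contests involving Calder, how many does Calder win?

0

Calder against each rival (13 organisers):
Calder vs Fairlea: Fairlea wins 8–5.
Calder vs Arden: Arden wins 8–5.
Calder beats no one; loses to Fairlea, Arden — 0 pairwise wins.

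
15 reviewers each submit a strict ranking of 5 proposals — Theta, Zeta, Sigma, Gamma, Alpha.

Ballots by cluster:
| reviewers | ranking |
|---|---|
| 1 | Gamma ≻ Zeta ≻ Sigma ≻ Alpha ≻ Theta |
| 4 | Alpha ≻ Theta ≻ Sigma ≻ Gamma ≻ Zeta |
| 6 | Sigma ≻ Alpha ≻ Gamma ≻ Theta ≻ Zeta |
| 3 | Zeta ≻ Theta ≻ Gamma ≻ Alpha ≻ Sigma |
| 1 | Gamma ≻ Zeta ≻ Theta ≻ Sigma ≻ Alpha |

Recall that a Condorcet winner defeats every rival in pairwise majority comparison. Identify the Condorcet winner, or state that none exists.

Head-to-head results (15 reviewers):
Theta vs Zeta: Theta wins 10–5.
Theta vs Sigma: Theta wins 8–7.
Theta–Gamma: Gamma 8–7.
Theta vs Alpha: Alpha wins 11–4.
Zeta vs Sigma: Sigma wins 10–5.
Zeta vs Gamma: Gamma, 12–3.
Zeta vs Alpha: Alpha wins 10–5.
Sigma vs Gamma: Sigma wins 10–5.
Sigma vs Alpha: Sigma wins 8–7.
Gamma vs Alpha: Alpha, 10–5.
Every project loses at least once (Theta loses to Gamma; Zeta loses to Theta; Sigma loses to Theta; Gamma loses to Sigma; Alpha loses to Sigma). The majority relation contains the cycle Theta → Sigma → Gamma → Theta, so there is no Condorcet winner.

none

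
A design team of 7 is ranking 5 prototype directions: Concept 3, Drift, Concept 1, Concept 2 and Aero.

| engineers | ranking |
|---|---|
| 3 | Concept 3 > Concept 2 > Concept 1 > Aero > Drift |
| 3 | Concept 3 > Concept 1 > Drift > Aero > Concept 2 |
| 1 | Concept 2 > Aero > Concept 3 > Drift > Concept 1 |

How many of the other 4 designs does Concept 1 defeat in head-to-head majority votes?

Concept 1 against each rival (7 engineers):
Concept 1 vs Concept 3: Concept 3 wins 7–0.
Concept 1 vs Drift: 6 to 1, Concept 1.
Concept 1 vs Concept 2: Concept 1 is ranked higher on 3 ballots, Concept 2 on 4. Concept 2 wins 4–3.
Concept 1 vs Aero: Concept 1 is ranked higher on 3+3 = 6 ballots, Aero on 1. Concept 1 wins 6–1.
Concept 1 beats Drift, Aero; loses to Concept 3, Concept 2 — 2 pairwise wins.

2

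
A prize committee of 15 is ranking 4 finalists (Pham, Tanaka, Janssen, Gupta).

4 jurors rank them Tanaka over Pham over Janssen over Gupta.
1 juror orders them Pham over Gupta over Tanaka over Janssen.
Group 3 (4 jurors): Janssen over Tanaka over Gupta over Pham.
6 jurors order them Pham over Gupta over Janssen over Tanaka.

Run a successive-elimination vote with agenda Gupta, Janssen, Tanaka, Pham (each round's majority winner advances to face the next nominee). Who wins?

Round 1: Gupta vs Janssen — 7–8, Janssen advances.
Round 2: Janssen vs Tanaka — 10–5, Janssen advances.
Round 3: Janssen vs Pham — 4–11, Pham advances.
Pham survives the agenda.

Pham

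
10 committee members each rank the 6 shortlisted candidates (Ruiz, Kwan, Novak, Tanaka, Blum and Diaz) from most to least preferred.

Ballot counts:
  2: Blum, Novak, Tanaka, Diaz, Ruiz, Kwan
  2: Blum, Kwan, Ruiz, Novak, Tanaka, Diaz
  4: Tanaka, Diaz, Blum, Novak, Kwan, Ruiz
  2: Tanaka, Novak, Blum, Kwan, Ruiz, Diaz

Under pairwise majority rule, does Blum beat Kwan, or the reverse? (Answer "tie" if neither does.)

Ballots ranking Blum above Kwan: 2 + 2 + 4 + 2 = 10.
Ballots ranking Kwan above Blum: 10 − 10 = 0.
Blum wins the head-to-head 10–0.

Blum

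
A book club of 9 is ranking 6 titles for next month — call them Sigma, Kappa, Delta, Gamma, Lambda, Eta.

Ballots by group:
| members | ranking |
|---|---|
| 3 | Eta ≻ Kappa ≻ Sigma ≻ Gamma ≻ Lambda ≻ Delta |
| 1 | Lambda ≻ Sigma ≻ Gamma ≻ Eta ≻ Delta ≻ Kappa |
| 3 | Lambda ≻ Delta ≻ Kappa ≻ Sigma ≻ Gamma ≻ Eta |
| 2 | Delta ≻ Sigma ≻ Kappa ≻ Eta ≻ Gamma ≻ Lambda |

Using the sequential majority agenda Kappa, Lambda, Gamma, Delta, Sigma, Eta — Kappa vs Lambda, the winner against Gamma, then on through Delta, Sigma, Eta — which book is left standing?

Delta

Round 1: Kappa vs Lambda — 5–4, Kappa advances.
Round 2: Kappa vs Gamma — 8–1, Kappa advances.
Round 3: Kappa vs Delta — 3–6, Delta advances.
Round 4: Delta vs Sigma — 5–4, Delta advances.
Round 5: Delta vs Eta — 5–4, Delta advances.
Delta survives the agenda.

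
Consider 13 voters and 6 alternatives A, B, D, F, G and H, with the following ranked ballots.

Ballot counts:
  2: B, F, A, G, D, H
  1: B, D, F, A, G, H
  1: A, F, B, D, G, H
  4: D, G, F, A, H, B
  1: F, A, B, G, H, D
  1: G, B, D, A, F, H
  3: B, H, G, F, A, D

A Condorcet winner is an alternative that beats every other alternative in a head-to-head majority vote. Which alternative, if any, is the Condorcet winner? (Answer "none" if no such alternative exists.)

Pairwise majorities:
A vs B: A preferred on 1+4+1 = 6 ballots; B wins 7–6.
A vs D: 7 to 6, A.
A vs F: A preferred on 1+1 = 2 ballots; F wins 11–2.
A vs G: 5 to 8, G.
A vs H: A is ranked higher on 2+1+1+4+1+1 = 10 ballots, H on 3. A wins 10–3.
B vs D: B preferred on 2+1+1+1+1+3 = 9 ballots; B wins 9–4.
B vs F: 7 to 6, B.
B vs G: 2+1+1+1+3 = 8 for B, 5 for G — B by 8–5.
B vs H: 2+1+1+1+1+3 = 9 for B, 4 for H — B by 9–4.
D vs F: 6 to 7, F.
D vs G: D is ranked higher on 1+1+4 = 6 ballots, G on 7. G wins 7–6.
D vs H: 2+1+1+4+1 = 9 for D, 4 for H — D by 9–4.
F vs G: 5 to 8, G.
F vs H: 10 to 3, F.
G vs H: G preferred on 2+1+1+4+1+1 = 10 ballots; G wins 10–3.
B beats each of A, D, F, G, H — B is the Condorcet winner.

B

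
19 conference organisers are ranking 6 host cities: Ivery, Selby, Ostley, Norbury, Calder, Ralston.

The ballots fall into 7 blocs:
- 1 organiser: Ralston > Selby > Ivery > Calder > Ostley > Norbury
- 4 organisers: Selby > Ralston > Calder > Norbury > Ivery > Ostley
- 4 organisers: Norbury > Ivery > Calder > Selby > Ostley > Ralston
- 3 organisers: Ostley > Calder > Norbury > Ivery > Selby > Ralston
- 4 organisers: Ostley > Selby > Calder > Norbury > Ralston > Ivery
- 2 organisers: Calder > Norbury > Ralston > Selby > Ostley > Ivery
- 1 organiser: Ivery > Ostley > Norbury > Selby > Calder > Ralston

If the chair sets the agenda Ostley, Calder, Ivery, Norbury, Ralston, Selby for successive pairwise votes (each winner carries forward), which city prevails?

Round 1: Ostley vs Calder — 8–11, Calder advances.
Round 2: Calder vs Ivery — 13–6, Calder advances.
Round 3: Calder vs Norbury — 14–5, Calder advances.
Round 4: Calder vs Ralston — 14–5, Calder advances.
Round 5: Calder vs Selby — 9–10, Selby advances.
Selby survives the agenda.

Selby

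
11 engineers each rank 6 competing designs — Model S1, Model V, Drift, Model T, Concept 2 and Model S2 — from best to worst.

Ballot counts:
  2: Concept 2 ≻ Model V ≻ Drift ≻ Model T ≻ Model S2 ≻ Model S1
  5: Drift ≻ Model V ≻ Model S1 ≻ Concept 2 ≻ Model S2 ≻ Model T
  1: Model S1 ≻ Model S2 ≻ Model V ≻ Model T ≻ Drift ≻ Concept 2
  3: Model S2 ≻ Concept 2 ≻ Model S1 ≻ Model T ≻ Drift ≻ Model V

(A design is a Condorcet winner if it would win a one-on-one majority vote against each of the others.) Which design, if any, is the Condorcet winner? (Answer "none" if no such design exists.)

Head-to-head results (11 engineers):
Model S1 vs Model V: Model V wins 7–4.
Model S1 vs Drift: Drift, 7–4.
Model S1 vs Model T: Model S1 wins 9–2.
Model S1 vs Concept 2: Model S1, 6–5.
Model S1–Model S2: Model S1 6–5.
Model V vs Drift: Drift, 8–3.
Model V–Model T: Model V 8–3.
Model V vs Concept 2: Model V, 6–5.
Model V vs Model S2: Model V wins 7–4.
Drift–Model T: Drift 7–4.
Drift–Concept 2: Drift 6–5.
Drift–Model S2: Drift 7–4.
Model T–Concept 2: Concept 2 10–1.
Model T–Model S2: Model S2 9–2.
Concept 2–Model S2: Concept 2 7–4.
Only Drift has no losses; Drift is the Condorcet winner.

Drift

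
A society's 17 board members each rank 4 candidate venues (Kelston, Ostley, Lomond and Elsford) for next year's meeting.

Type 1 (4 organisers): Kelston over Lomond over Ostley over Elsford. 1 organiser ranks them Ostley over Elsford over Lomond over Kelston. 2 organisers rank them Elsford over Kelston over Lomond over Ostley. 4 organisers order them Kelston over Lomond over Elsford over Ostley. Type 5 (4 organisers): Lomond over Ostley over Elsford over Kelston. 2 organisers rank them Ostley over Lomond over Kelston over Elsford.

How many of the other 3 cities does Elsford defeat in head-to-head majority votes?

0

Elsford against each rival (17 organisers):
Elsford vs Kelston: 1+2+4 = 7 for Elsford, 10 for Kelston — Kelston by 10–7.
Elsford vs Ostley: 6 to 11, Ostley.
Elsford vs Lomond: Elsford preferred on 1+2 = 3 ballots; Lomond wins 14–3.
Elsford beats no one; loses to Kelston, Ostley, Lomond — 0 pairwise wins.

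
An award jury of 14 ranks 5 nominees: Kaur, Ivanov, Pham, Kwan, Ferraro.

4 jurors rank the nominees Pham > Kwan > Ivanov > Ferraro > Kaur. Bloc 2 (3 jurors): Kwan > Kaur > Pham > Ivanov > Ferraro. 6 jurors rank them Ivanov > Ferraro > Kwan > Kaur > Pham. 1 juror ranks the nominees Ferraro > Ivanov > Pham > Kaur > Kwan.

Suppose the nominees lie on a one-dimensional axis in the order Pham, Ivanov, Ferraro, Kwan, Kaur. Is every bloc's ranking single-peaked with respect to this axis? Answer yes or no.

Axis positions: Pham=1, Ivanov=2, Ferraro=3, Kwan=4, Kaur=5.
Bloc 1: ranking walks positions 1-4-2-3-5; Kwan is ranked above Ivanov even though Ivanov lies between Kwan and the peak Pham on the axis — preferences dip and rise again. Not single-peaked.
Bloc 2: ranking walks positions 4-5-1-2-3; Pham is ranked above Ferraro even though Ferraro lies between Pham and the peak Kwan on the axis — preferences dip and rise again. Not single-peaked.
Bloc 3 (peak Ivanov at position 2): ranking walks positions 2-3-4-5-1, expanding outward from the peak — single-peaked.
Bloc 4: ranking walks positions 3-2-1-5-4; Kaur is ranked above Kwan even though Kwan lies between Kaur and the peak Ferraro on the axis — preferences dip and rise again. Not single-peaked.
Bloc 1 violates single-peakedness, so the profile is not single-peaked on this axis.

no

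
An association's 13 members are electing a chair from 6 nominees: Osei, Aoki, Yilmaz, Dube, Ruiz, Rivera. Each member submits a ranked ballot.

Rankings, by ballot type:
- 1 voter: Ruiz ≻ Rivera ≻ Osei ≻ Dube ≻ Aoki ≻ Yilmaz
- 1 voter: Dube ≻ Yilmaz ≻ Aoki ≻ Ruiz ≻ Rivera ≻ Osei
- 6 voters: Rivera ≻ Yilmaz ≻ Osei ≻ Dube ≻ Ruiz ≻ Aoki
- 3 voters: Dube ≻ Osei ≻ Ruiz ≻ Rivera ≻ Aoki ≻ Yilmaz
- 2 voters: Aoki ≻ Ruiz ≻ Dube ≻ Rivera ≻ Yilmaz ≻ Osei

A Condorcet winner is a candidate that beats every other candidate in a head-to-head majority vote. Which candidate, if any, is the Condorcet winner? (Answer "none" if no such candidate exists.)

Check each pair by majority over 13 ballots:
Osei vs Aoki: Osei preferred on 1+6+3 = 10 ballots; Osei wins 10–3.
Osei vs Yilmaz: 4 to 9, Yilmaz.
Osei vs Dube: Osei preferred on 1+6 = 7 ballots; Osei wins 7–6.
Osei vs Ruiz: 9 to 4, Osei.
Osei vs Rivera: Osei preferred on 3 ballots; Rivera wins 10–3.
Aoki vs Yilmaz: 1+3+2 = 6 for Aoki, 7 for Yilmaz — Yilmaz by 7–6.
Aoki vs Dube: 2 for Aoki, 11 for Dube — Dube by 11–2.
Aoki vs Ruiz: Aoki is ranked higher on 1+2 = 3 ballots, Ruiz on 10. Ruiz wins 10–3.
Aoki vs Rivera: Aoki is ranked higher on 1+2 = 3 ballots, Rivera on 10. Rivera wins 10–3.
Yilmaz vs Dube: 6 for Yilmaz, 7 for Dube — Dube by 7–6.
Yilmaz vs Ruiz: Yilmaz preferred on 1+6 = 7 ballots; Yilmaz wins 7–6.
Yilmaz vs Rivera: 1 for Yilmaz, 12 for Rivera — Rivera by 12–1.
Dube vs Ruiz: Dube preferred on 1+6+3 = 10 ballots; Dube wins 10–3.
Dube vs Rivera: 6 to 7, Rivera.
Ruiz vs Rivera: 1+1+3+2 = 7 for Ruiz, 6 for Rivera — Ruiz by 7–6.
No candidate is unbeaten: Osei loses to Yilmaz; Aoki loses to Osei; Yilmaz loses to Dube; Dube loses to Osei; Ruiz loses to Osei; Rivera loses to Ruiz. In particular Osei beats Dube beats Yilmaz beats Osei is a majority cycle — no Condorcet winner exists.

none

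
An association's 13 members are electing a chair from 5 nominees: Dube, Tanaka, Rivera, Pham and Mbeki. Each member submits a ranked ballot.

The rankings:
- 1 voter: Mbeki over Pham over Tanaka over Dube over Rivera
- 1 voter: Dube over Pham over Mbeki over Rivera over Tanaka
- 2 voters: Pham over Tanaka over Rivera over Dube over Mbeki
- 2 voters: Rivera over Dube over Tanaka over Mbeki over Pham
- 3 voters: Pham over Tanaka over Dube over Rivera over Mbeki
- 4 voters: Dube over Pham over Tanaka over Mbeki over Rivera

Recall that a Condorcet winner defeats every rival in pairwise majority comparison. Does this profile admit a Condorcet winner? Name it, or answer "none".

Dube

Check each pair by majority over 13 ballots:
Dube vs Tanaka: Dube wins 7–6.
Dube vs Rivera: Dube wins 9–4.
Dube vs Pham: Dube, 7–6.
Dube vs Mbeki: Dube wins 12–1.
Tanaka–Rivera: Tanaka 10–3.
Tanaka vs Pham: Pham wins 11–2.
Tanaka vs Mbeki: Tanaka wins 11–2.
Rivera vs Pham: Pham wins 11–2.
Rivera–Mbeki: Rivera 7–6.
Pham vs Mbeki: Pham wins 10–3.
Dube wins every pairwise contest, so Dube is the Condorcet winner.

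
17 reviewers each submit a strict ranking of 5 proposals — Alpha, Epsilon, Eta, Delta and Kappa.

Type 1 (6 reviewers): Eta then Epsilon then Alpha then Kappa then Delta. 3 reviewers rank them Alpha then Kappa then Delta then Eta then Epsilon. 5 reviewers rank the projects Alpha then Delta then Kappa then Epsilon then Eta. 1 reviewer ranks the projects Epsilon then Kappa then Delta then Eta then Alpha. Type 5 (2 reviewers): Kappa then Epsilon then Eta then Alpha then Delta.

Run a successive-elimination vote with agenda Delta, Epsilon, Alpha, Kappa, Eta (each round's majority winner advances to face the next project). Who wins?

Kappa

Round 1: Delta vs Epsilon — 8–9, Epsilon advances.
Round 2: Epsilon vs Alpha — 9–8, Epsilon advances.
Round 3: Epsilon vs Kappa — 7–10, Kappa advances.
Round 4: Kappa vs Eta — 11–6, Kappa advances.
Kappa survives the agenda.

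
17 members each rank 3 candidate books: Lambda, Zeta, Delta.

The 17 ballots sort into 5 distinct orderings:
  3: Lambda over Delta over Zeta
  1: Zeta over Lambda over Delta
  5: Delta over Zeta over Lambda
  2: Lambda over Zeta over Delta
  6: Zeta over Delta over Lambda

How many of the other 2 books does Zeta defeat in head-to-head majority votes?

2

Zeta against each rival (17 members):
Zeta vs Lambda: Zeta, 12–5.
Zeta vs Delta: 1+2+6 = 9 for Zeta, 8 for Delta — Zeta by 9–8.
Zeta beats Lambda, Delta — 2 pairwise wins.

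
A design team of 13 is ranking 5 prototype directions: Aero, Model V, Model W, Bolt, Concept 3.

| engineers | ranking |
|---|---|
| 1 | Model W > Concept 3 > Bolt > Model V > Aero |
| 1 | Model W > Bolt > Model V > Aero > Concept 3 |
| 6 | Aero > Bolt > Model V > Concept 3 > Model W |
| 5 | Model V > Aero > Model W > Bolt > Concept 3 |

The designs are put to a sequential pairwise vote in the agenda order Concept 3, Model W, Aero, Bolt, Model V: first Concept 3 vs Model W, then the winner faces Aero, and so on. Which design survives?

Round 1: Concept 3 vs Model W — 6–7, Model W advances.
Round 2: Model W vs Aero — 2–11, Aero advances.
Round 3: Aero vs Bolt — 11–2, Aero advances.
Round 4: Aero vs Model V — 6–7, Model V advances.
Model V survives the agenda.

Model V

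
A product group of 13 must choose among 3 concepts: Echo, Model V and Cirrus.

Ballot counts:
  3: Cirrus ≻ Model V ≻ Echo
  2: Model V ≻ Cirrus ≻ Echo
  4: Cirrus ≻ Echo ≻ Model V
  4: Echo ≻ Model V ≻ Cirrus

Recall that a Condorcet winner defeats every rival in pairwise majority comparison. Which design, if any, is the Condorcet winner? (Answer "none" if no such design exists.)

Cirrus

Head-to-head results (13 engineers):
Echo vs Model V: Echo, 8–5.
Echo–Cirrus: Cirrus 9–4.
Model V–Cirrus: Cirrus 7–6.
Cirrus defeats every rival head-to-head and is the Condorcet winner.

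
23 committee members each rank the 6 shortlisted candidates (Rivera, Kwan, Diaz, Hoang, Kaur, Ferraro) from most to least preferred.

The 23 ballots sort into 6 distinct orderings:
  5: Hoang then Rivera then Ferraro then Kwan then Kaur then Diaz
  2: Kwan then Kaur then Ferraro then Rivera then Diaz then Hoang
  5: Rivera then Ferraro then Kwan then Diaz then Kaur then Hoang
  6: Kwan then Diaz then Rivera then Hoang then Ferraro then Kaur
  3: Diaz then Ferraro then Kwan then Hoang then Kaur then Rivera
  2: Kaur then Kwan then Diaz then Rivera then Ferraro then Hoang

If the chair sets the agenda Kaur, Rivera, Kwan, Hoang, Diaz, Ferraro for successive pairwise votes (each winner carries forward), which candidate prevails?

Ferraro

Round 1: Kaur vs Rivera — 7–16, Rivera advances.
Round 2: Rivera vs Kwan — 10–13, Kwan advances.
Round 3: Kwan vs Hoang — 18–5, Kwan advances.
Round 4: Kwan vs Diaz — 20–3, Kwan advances.
Round 5: Kwan vs Ferraro — 10–13, Ferraro advances.
Ferraro survives the agenda.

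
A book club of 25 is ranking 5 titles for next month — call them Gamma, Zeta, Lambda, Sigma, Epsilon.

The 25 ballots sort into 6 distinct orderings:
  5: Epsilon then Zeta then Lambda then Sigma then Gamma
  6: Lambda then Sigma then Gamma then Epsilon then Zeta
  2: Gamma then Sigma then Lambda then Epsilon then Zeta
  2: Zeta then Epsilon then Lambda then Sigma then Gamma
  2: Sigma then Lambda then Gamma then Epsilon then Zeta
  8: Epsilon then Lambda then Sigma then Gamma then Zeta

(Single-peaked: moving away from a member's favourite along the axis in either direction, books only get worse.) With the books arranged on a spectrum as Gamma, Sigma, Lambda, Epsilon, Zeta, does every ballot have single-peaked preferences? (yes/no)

Axis positions: Gamma=1, Sigma=2, Lambda=3, Epsilon=4, Zeta=5.
Ballot type 1 (peak Epsilon at position 4): ranking walks positions 4-5-3-2-1, expanding outward from the peak — single-peaked.
Ballot type 2 (peak Lambda at position 3): ranking walks positions 3-2-1-4-5, expanding outward from the peak — single-peaked.
Ballot type 3 (peak Gamma at position 1): ranking walks positions 1-2-3-4-5, expanding outward from the peak — single-peaked.
Ballot type 4 (peak Zeta at position 5): ranking walks positions 5-4-3-2-1, expanding outward from the peak — single-peaked.
Ballot type 5 (peak Sigma at position 2): ranking walks positions 2-3-1-4-5, expanding outward from the peak — single-peaked.
Ballot type 6 (peak Epsilon at position 4): ranking walks positions 4-3-2-1-5, expanding outward from the peak — single-peaked.
Every ranking is single-peaked on this axis.

yes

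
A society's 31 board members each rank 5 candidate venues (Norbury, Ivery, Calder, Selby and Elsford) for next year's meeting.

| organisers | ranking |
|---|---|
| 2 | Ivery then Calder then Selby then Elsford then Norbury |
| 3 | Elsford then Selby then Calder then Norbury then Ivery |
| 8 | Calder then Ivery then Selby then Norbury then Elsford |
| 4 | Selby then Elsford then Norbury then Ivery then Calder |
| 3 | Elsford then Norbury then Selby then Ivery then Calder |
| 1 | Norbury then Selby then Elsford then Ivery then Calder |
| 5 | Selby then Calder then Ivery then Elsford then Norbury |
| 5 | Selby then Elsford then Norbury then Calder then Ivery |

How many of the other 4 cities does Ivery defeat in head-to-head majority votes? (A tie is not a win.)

Ivery against each rival (31 organisers):
Ivery vs Norbury: Ivery is ranked higher on 2+8+5 = 15 ballots, Norbury on 16. Norbury wins 16–15.
Ivery vs Calder: Ivery is ranked higher on 2+4+3+1 = 10 ballots, Calder on 21. Calder wins 21–10.
Ivery–Selby: Selby 21–10.
Ivery vs Elsford: Ivery is ranked higher on 2+8+5 = 15 ballots, Elsford on 16. Elsford wins 16–15.
Ivery beats no one; loses to Norbury, Calder, Selby, Elsford — 0 pairwise wins.

0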